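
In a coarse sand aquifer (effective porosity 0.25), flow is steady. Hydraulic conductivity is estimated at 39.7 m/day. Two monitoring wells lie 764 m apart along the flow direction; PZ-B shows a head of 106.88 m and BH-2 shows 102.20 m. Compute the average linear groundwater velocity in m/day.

0.973

Hydraulic gradient i = (106.88 − 102.20) / 764 = 4.68 / 764 = 0.006126.
Darcy flux q = K · i = 39.70 × 0.006126 = 0.2432 m/day.
Seepage velocity v = q / n_e = 0.2432 / 0.25 = 0.9728 m/day.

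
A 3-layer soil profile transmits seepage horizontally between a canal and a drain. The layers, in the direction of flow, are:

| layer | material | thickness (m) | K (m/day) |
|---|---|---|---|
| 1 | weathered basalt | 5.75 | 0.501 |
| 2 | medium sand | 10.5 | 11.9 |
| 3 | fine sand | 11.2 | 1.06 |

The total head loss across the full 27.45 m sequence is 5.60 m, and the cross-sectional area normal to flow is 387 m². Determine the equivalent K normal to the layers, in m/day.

Flow is perpendicular to layering, so the layers act in series and the equivalent K is the thickness-weighted harmonic mean.
Total thickness L = 5.75 + 10.5 + 11.2 = 27.45 m.
Σ(b_i/K_i) = 5.75/0.501 + 10.5/11.9 + 11.2/1.06 = 22.93 d.
K_eq = L / Σ(b_i/K_i) = 27.45 / 22.93 = 1.197 m/day.

1.20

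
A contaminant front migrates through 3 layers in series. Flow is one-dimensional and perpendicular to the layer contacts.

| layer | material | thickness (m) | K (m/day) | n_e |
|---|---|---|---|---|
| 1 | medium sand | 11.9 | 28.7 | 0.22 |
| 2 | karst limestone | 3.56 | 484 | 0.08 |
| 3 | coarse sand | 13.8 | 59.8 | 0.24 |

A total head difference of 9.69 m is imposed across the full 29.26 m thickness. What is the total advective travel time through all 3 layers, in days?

0.419

With flow normal to the layers, continuity requires the same specific discharge q through every layer.
Σ(b_i/K_i) = 11.9/28.7 + 3.56/484 + 13.8/59.8 = 0.6528 d.
q = Δh / Σ(b_i/K_i) = 9.69 / 0.6528 = 14.84 m/day.
In each layer the seepage velocity is v_i = q/n_i, so the layer transit time is t_i = b_i·n_i / q:
  layer 1 (medium sand): t_1 = 11.9 × 0.22 / 14.84 = 0.1764 d
  layer 2 (karst limestone): t_2 = 3.56 × 0.08 / 14.84 = 0.01919 d
  layer 3 (coarse sand): t_3 = 13.8 × 0.24 / 14.84 = 0.2231 d
Total t = Σ t_i = 0.4187 days.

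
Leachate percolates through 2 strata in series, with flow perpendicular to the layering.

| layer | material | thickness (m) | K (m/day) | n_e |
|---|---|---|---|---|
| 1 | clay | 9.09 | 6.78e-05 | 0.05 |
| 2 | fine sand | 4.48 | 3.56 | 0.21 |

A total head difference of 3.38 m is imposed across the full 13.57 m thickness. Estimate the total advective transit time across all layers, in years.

152

With flow normal to the layers, continuity requires the same specific discharge q through every layer.
Σ(b_i/K_i) = 9.09/6.78e-05 + 4.48/3.56 = 1.341e+05 d.
q = Δh / Σ(b_i/K_i) = 3.38 / 1.341e+05 = 2.521e-05 m/day.
In each layer the seepage velocity is v_i = q/n_i, so the layer transit time is t_i = b_i·n_i / q:
  layer 1 (clay): t_1 = 9.09 × 0.05 / 2.521e-05 = 18028 d
  layer 2 (fine sand): t_2 = 4.48 × 0.21 / 2.521e-05 = 37318 d
Total t = Σ t_i = 55346 days = 151.5 years.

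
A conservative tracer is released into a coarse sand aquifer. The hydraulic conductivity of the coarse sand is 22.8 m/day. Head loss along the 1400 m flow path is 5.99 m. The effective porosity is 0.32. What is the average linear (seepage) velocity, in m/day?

Hydraulic gradient i = Δh / L = 5.99 / 1400 = 0.004279.
Darcy flux q = K · i = 22.80 × 0.004279 = 0.09755 m/day.
Seepage velocity v = q / n_e = 0.09755 / 0.32 = 0.3048 m/day.

0.305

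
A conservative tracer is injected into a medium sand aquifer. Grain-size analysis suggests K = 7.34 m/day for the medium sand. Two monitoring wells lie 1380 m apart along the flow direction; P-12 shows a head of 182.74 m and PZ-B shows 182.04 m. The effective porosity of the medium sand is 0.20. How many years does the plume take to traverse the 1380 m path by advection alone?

Hydraulic gradient i = (182.74 − 182.04) / 1380 = 0.7 / 1380 = 0.0005072.
Darcy flux q = K · i = 7.340 × 0.0005072 = 0.003723 m/day.
Seepage velocity v = q / n_e = 0.003723 / 0.20 = 0.01862 m/day.
Travel time t = L / v = 1380 / 0.01862 = 74130 days = 203.0 years.

203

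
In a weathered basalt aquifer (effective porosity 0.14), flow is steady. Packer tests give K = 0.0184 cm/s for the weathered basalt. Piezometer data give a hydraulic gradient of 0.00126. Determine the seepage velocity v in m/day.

Convert K: 0.0184 cm/s × 864 = 15.90 m/day.
Hydraulic gradient i = 0.00126.
Darcy flux q = K · i = 15.90 × 0.001260 = 0.02003 m/day.
Seepage velocity v = q / n_e = 0.02003 / 0.14 = 0.1431 m/day.

0.143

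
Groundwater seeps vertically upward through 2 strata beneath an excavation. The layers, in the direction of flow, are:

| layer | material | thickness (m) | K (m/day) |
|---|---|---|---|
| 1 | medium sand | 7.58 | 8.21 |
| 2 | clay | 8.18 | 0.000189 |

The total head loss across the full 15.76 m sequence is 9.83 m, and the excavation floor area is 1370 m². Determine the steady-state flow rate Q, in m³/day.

Flow is perpendicular to layering, so the layers act in series and the equivalent K is the thickness-weighted harmonic mean.
Total thickness L = 7.58 + 8.18 = 15.76 m.
Σ(b_i/K_i) = 7.58/8.21 + 8.18/0.000189 = 43281 d.
K_eq = L / Σ(b_i/K_i) = 15.76 / 43281 = 0.0003641 m/day.
Q = K_eq · A · (Δh/L) = 0.0003641 × 1370 × (9.83/15.76) = 0.3112 m³/day.

0.311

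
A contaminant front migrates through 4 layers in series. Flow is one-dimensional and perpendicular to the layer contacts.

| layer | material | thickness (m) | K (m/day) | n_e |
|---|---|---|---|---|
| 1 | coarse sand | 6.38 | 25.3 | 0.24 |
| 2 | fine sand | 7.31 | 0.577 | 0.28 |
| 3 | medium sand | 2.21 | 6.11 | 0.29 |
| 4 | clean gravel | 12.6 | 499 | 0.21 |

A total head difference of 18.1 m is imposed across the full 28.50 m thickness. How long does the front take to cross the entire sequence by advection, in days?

5.05

With flow normal to the layers, continuity requires the same specific discharge q through every layer.
Σ(b_i/K_i) = 6.38/25.3 + 7.31/0.577 + 2.21/6.11 + 12.6/499 = 13.31 d.
q = Δh / Σ(b_i/K_i) = 18.1 / 13.31 = 1.360 m/day.
In each layer the seepage velocity is v_i = q/n_i, so the layer transit time is t_i = b_i·n_i / q:
  layer 1 (coarse sand): t_1 = 6.38 × 0.24 / 1.360 = 1.126 d
  layer 2 (fine sand): t_2 = 7.31 × 0.28 / 1.360 = 1.505 d
  layer 3 (medium sand): t_3 = 2.21 × 0.29 / 1.360 = 0.4712 d
  layer 4 (clean gravel): t_4 = 12.6 × 0.21 / 1.360 = 1.945 d
Total t = Σ t_i = 5.047 days.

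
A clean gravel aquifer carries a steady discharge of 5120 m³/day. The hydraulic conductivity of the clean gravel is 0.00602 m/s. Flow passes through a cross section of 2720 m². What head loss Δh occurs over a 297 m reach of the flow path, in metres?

1.07

Convert K: 0.00602 m/s × 86400 = 520.1 m/day.
From Q = K·A·i, i = Q / (K·A) = 5120 / (520.1 × 2720) = 0.003619.
Head loss Δh = i · L = 0.003619 × 297 = 1.075 m.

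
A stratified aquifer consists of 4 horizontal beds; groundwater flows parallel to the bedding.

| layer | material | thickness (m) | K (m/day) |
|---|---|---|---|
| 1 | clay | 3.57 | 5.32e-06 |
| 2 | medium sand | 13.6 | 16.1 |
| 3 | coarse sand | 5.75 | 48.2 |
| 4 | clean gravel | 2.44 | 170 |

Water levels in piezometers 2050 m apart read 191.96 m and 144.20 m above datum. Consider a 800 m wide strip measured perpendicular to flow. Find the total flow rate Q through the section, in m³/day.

17000

Flow is parallel to layering, so each bed carries its own Darcy discharge and the transmissivities add.
Σ(K_i·b_i) = 5.32e-06×3.57 + 16.1×13.6 + 48.2×5.75 + 170×2.44 = 910.9 m²/day.
Hydraulic gradient i = (191.96 − 144.20) / 2050 = 47.76 / 2050 = 0.02330.
Q = Σ(K_i·b_i) · W · i = 910.9 × 800 × 0.02330 = 16978 m³/day.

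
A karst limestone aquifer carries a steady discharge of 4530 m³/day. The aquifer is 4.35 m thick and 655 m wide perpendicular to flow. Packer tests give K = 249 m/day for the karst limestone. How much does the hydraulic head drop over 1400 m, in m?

8.94

Cross-sectional area A = 655 × 4.35 = 2849 m².
From Q = K·A·i, i = Q / (K·A) = 4530 / (249.0 × 2849) = 0.006385.
Head loss Δh = i · L = 0.006385 × 1400 = 8.939 m.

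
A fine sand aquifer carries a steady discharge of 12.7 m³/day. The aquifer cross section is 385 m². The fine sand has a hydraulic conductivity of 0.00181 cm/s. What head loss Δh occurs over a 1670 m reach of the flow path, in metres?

35.2

Convert K: 0.00181 cm/s × 864 = 1.564 m/day.
From Q = K·A·i, i = Q / (K·A) = 12.7 / (1.564 × 385.0) = 0.02109.
Head loss Δh = i · L = 0.02109 × 1670 = 35.23 m.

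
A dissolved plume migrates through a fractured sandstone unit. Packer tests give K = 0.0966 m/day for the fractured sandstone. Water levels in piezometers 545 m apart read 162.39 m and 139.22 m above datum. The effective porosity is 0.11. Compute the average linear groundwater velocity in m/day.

Hydraulic gradient i = (162.39 − 139.22) / 545 = 23.17 / 545 = 0.04251.
Darcy flux q = K · i = 0.09660 × 0.04251 = 0.004107 m/day.
Seepage velocity v = q / n_e = 0.004107 / 0.11 = 0.03733 m/day.

0.0373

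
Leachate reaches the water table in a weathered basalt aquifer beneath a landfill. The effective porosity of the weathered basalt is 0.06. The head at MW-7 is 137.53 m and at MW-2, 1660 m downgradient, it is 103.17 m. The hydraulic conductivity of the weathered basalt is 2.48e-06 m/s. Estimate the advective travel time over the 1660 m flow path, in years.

61.5

Convert K: 2.48e-06 m/s × 86400 = 0.2143 m/day.
Hydraulic gradient i = (137.53 − 103.17) / 1660 = 34.36 / 1660 = 0.02070.
Darcy flux q = K · i = 0.2143 × 0.02070 = 0.004435 m/day.
Seepage velocity v = q / n_e = 0.004435 / 0.06 = 0.07392 m/day.
Travel time t = L / v = 1660 / 0.07392 = 22457 days = 61.48 years.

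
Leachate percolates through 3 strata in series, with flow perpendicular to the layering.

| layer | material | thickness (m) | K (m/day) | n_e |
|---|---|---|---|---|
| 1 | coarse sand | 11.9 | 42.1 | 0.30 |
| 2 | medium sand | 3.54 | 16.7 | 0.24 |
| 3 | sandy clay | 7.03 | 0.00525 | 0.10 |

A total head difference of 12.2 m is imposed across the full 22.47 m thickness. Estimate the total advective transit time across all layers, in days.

With flow normal to the layers, continuity requires the same specific discharge q through every layer.
Σ(b_i/K_i) = 11.9/42.1 + 3.54/16.7 + 7.03/0.00525 = 1340 d.
q = Δh / Σ(b_i/K_i) = 12.2 / 1340 = 0.009108 m/day.
In each layer the seepage velocity is v_i = q/n_i, so the layer transit time is t_i = b_i·n_i / q:
  layer 1 (coarse sand): t_1 = 11.9 × 0.30 / 0.009108 = 392.0 d
  layer 2 (medium sand): t_2 = 3.54 × 0.24 / 0.009108 = 93.28 d
  layer 3 (sandy clay): t_3 = 7.03 × 0.10 / 0.009108 = 77.19 d
Total t = Σ t_i = 562.5 days.

562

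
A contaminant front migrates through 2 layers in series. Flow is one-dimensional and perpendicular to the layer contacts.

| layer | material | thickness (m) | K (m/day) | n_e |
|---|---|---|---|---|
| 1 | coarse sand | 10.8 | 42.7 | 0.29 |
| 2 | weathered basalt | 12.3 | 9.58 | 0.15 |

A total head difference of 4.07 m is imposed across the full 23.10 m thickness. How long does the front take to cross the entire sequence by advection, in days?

1.88

With flow normal to the layers, continuity requires the same specific discharge q through every layer.
Σ(b_i/K_i) = 10.8/42.7 + 12.3/9.58 = 1.537 d.
q = Δh / Σ(b_i/K_i) = 4.07 / 1.537 = 2.648 m/day.
In each layer the seepage velocity is v_i = q/n_i, so the layer transit time is t_i = b_i·n_i / q:
  layer 1 (coarse sand): t_1 = 10.8 × 0.29 / 2.648 = 1.183 d
  layer 2 (weathered basalt): t_2 = 12.3 × 0.15 / 2.648 = 0.6967 d
Total t = Σ t_i = 1.879 days.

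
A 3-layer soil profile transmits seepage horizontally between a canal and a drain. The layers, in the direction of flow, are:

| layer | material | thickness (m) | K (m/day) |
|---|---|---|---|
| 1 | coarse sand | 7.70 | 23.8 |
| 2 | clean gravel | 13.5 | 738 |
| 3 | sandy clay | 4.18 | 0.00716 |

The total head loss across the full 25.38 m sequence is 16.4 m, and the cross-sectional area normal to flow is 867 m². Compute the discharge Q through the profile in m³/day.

Flow is perpendicular to layering, so the layers act in series and the equivalent K is the thickness-weighted harmonic mean.
Total thickness L = 7.70 + 13.5 + 4.18 = 25.38 m.
Σ(b_i/K_i) = 7.70/23.8 + 13.5/738 + 4.18/0.00716 = 584.1 d.
K_eq = L / Σ(b_i/K_i) = 25.38 / 584.1 = 0.04345 m/day.
Q = K_eq · A · (Δh/L) = 0.04345 × 867 × (16.4/25.38) = 24.34 m³/day.

24.3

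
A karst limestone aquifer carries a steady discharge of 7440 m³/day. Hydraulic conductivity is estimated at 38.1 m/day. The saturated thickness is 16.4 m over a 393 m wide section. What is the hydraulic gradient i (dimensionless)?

0.0303

Cross-sectional area A = 393 × 16.4 = 6445 m².
From Q = K·A·i, i = Q / (K·A) = 7440 / (38.10 × 6445) = 0.03030.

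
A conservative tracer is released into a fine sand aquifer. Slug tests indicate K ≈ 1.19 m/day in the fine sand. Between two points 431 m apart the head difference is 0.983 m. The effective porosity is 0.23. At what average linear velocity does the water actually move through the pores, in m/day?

Hydraulic gradient i = Δh / L = 0.983 / 431 = 0.002281.
Darcy flux q = K · i = 1.190 × 0.002281 = 0.002714 m/day.
Seepage velocity v = q / n_e = 0.002714 / 0.23 = 0.01180 m/day.

0.0118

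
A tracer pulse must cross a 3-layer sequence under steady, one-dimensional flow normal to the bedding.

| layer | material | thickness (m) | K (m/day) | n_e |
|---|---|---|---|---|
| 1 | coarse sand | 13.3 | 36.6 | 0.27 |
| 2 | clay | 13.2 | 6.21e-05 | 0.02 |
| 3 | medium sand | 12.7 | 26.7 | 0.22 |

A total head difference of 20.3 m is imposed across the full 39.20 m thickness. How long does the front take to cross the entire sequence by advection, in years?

With flow normal to the layers, continuity requires the same specific discharge q through every layer.
Σ(b_i/K_i) = 13.3/36.6 + 13.2/6.21e-05 + 12.7/26.7 = 2.126e+05 d.
q = Δh / Σ(b_i/K_i) = 20.3 / 2.126e+05 = 9.550e-05 m/day.
In each layer the seepage velocity is v_i = q/n_i, so the layer transit time is t_i = b_i·n_i / q:
  layer 1 (coarse sand): t_1 = 13.3 × 0.27 / 9.550e-05 = 37601 d
  layer 2 (clay): t_2 = 13.2 × 0.02 / 9.550e-05 = 2764 d
  layer 3 (medium sand): t_3 = 12.7 × 0.22 / 9.550e-05 = 29256 d
Total t = Σ t_i = 69622 days = 190.6 years.

191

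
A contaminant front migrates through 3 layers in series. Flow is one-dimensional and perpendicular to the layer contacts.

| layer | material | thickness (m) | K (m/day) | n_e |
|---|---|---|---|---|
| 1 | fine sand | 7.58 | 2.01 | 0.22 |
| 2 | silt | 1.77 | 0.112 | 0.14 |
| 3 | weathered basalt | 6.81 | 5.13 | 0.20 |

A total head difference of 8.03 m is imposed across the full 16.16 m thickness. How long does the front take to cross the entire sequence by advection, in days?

8.53

With flow normal to the layers, continuity requires the same specific discharge q through every layer.
Σ(b_i/K_i) = 7.58/2.01 + 1.77/0.112 + 6.81/5.13 = 20.90 d.
q = Δh / Σ(b_i/K_i) = 8.03 / 20.90 = 0.3842 m/day.
In each layer the seepage velocity is v_i = q/n_i, so the layer transit time is t_i = b_i·n_i / q:
  layer 1 (fine sand): t_1 = 7.58 × 0.22 / 0.3842 = 4.341 d
  layer 2 (silt): t_2 = 1.77 × 0.14 / 0.3842 = 0.6450 d
  layer 3 (weathered basalt): t_3 = 6.81 × 0.20 / 0.3842 = 3.545 d
Total t = Σ t_i = 8.531 days.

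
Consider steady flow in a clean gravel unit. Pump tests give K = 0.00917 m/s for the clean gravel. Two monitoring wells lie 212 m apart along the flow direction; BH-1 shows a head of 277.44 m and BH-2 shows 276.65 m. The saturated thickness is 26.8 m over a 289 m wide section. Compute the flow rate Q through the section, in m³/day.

Convert K: 0.00917 m/s × 86400 = 792.3 m/day.
Cross-sectional area A = 289 × 26.8 = 7745 m².
Hydraulic gradient i = (277.44 − 276.65) / 212 = 0.79 / 212 = 0.003726.
Darcy's law: Q = K · A · i = 792.3 × 7745 × 0.003726 = 22867 m³/day.

22900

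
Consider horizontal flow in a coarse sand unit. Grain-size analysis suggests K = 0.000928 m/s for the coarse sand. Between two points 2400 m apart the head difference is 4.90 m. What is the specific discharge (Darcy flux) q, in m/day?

0.164

Convert K: 0.000928 m/s × 86400 = 80.18 m/day.
Hydraulic gradient i = Δh / L = 4.90 / 2400 = 0.002042.
Specific discharge q = K · i = 80.18 × 0.002042 = 0.1637 m/day.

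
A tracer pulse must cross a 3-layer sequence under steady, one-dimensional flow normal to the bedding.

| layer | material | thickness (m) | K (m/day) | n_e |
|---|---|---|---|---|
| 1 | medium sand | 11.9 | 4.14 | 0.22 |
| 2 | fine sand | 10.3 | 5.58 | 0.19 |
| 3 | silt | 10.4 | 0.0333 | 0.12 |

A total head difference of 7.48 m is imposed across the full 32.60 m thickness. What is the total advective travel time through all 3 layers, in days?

With flow normal to the layers, continuity requires the same specific discharge q through every layer.
Σ(b_i/K_i) = 11.9/4.14 + 10.3/5.58 + 10.4/0.0333 = 317.0 d.
q = Δh / Σ(b_i/K_i) = 7.48 / 317.0 = 0.02359 m/day.
In each layer the seepage velocity is v_i = q/n_i, so the layer transit time is t_i = b_i·n_i / q:
  layer 1 (medium sand): t_1 = 11.9 × 0.22 / 0.02359 = 111.0 d
  layer 2 (fine sand): t_2 = 10.3 × 0.19 / 0.02359 = 82.95 d
  layer 3 (silt): t_3 = 10.4 × 0.12 / 0.02359 = 52.90 d
Total t = Σ t_i = 246.8 days.

247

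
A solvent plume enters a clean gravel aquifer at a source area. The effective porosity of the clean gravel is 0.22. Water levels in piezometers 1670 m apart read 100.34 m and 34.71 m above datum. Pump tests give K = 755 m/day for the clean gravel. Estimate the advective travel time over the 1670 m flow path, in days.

12.4

Hydraulic gradient i = (100.34 − 34.71) / 1670 = 65.63 / 1670 = 0.03930.
Darcy flux q = K · i = 755.0 × 0.03930 = 29.67 m/day.
Seepage velocity v = q / n_e = 29.67 / 0.22 = 134.9 m/day.
Travel time t = L / v = 1670 / 134.9 = 12.38 days.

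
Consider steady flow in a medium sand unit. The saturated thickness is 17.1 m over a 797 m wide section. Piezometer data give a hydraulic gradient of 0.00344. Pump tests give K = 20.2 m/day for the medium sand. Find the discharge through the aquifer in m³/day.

947

Cross-sectional area A = 797 × 17.1 = 13629 m².
Hydraulic gradient i = 0.00344.
Darcy's law: Q = K · A · i = 20.20 × 13629 × 0.003440 = 947.0 m³/day.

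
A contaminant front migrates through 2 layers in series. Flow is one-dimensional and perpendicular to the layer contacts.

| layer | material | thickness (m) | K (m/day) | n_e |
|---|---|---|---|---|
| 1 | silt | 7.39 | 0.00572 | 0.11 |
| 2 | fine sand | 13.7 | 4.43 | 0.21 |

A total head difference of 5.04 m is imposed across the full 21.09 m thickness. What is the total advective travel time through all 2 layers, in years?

2.60

With flow normal to the layers, continuity requires the same specific discharge q through every layer.
Σ(b_i/K_i) = 7.39/0.00572 + 13.7/4.43 = 1295 d.
q = Δh / Σ(b_i/K_i) = 5.04 / 1295 = 0.003892 m/day.
In each layer the seepage velocity is v_i = q/n_i, so the layer transit time is t_i = b_i·n_i / q:
  layer 1 (silt): t_1 = 7.39 × 0.11 / 0.003892 = 208.9 d
  layer 2 (fine sand): t_2 = 13.7 × 0.21 / 0.003892 = 739.3 d
Total t = Σ t_i = 948.1 days = 2.596 years.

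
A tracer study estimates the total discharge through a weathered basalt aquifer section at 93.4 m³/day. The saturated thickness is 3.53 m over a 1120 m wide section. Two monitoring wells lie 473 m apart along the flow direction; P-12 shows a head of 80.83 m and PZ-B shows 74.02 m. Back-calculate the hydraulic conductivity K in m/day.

1.64

Cross-sectional area A = 1120 × 3.53 = 3954 m².
Hydraulic gradient i = (80.83 − 74.02) / 473 = 6.81 / 473 = 0.01440.
From Q = K·A·i, K = Q / (A·i) = 93.4 / (3954 × 0.01440) = 1.641 m/day.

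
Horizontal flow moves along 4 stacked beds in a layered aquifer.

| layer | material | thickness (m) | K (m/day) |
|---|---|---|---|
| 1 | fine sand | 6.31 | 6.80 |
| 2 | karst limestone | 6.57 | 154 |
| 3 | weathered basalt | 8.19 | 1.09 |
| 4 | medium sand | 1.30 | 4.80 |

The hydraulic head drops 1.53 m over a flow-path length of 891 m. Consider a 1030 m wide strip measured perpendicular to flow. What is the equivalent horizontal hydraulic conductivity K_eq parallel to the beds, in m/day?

Flow is parallel to layering, so each bed carries its own Darcy discharge and the transmissivities add.
Σ(K_i·b_i) = 6.80×6.31 + 154×6.57 + 1.09×8.19 + 4.80×1.30 = 1070 m²/day.
Total thickness b = 22.37 m, so K_eq = Σ(K_i·b_i)/b = 47.83 m/day.

47.8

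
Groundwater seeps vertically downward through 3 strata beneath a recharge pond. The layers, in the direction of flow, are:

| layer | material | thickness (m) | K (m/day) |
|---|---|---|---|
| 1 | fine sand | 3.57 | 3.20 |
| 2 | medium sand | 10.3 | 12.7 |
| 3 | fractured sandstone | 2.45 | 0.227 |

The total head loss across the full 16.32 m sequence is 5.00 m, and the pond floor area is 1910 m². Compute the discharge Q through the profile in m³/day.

Flow is perpendicular to layering, so the layers act in series and the equivalent K is the thickness-weighted harmonic mean.
Total thickness L = 3.57 + 10.3 + 2.45 = 16.32 m.
Σ(b_i/K_i) = 3.57/3.20 + 10.3/12.7 + 2.45/0.227 = 12.72 d.
K_eq = L / Σ(b_i/K_i) = 16.32 / 12.72 = 1.283 m/day.
Q = K_eq · A · (Δh/L) = 1.283 × 1910 × (5.00/16.32) = 750.8 m³/day.

751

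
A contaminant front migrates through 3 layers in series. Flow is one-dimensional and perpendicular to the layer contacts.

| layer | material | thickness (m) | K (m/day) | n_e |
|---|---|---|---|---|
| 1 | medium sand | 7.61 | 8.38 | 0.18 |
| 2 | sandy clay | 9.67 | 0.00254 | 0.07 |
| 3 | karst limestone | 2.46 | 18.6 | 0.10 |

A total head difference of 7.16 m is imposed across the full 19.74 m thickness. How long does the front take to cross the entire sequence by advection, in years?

With flow normal to the layers, continuity requires the same specific discharge q through every layer.
Σ(b_i/K_i) = 7.61/8.38 + 9.67/0.00254 + 2.46/18.6 = 3808 d.
q = Δh / Σ(b_i/K_i) = 7.16 / 3808 = 0.001880 m/day.
In each layer the seepage velocity is v_i = q/n_i, so the layer transit time is t_i = b_i·n_i / q:
  layer 1 (medium sand): t_1 = 7.61 × 0.18 / 0.001880 = 728.5 d
  layer 2 (sandy clay): t_2 = 9.67 × 0.07 / 0.001880 = 360.0 d
  layer 3 (karst limestone): t_3 = 2.46 × 0.10 / 0.001880 = 130.8 d
Total t = Σ t_i = 1219 days = 3.339 years.

3.34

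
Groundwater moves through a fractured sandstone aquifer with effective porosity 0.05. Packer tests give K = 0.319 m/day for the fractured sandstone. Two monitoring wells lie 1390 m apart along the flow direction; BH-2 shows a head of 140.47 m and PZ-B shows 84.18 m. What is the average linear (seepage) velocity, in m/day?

Hydraulic gradient i = (140.47 − 84.18) / 1390 = 56.29 / 1390 = 0.04050.
Darcy flux q = K · i = 0.3190 × 0.04050 = 0.01292 m/day.
Seepage velocity v = q / n_e = 0.01292 / 0.05 = 0.2584 m/day.

0.258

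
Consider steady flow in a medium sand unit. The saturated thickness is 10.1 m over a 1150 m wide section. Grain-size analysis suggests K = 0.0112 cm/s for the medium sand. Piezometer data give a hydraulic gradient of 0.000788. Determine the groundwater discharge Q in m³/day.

88.6

Convert K: 0.0112 cm/s × 864 = 9.677 m/day.
Cross-sectional area A = 1150 × 10.1 = 11615 m².
Hydraulic gradient i = 0.000788.
Darcy's law: Q = K · A · i = 9.677 × 11615 × 0.0007880 = 88.57 m³/day.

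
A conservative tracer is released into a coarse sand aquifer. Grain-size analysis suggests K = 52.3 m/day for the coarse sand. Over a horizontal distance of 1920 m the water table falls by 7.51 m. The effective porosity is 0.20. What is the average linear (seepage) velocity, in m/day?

1.02

Hydraulic gradient i = Δh / L = 7.51 / 1920 = 0.003911.
Darcy flux q = K · i = 52.30 × 0.003911 = 0.2046 m/day.
Seepage velocity v = q / n_e = 0.2046 / 0.20 = 1.023 m/day.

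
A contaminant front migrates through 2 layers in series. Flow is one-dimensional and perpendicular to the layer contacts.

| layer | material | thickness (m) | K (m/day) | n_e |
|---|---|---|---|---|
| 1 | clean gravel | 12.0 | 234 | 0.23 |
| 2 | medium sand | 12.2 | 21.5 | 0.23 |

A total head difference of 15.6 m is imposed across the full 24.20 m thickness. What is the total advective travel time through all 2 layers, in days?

0.221

With flow normal to the layers, continuity requires the same specific discharge q through every layer.
Σ(b_i/K_i) = 12.0/234 + 12.2/21.5 = 0.6187 d.
q = Δh / Σ(b_i/K_i) = 15.6 / 0.6187 = 25.21 m/day.
In each layer the seepage velocity is v_i = q/n_i, so the layer transit time is t_i = b_i·n_i / q:
  layer 1 (clean gravel): t_1 = 12.0 × 0.23 / 25.21 = 0.1095 d
  layer 2 (medium sand): t_2 = 12.2 × 0.23 / 25.21 = 0.1113 d
Total t = Σ t_i = 0.2208 days.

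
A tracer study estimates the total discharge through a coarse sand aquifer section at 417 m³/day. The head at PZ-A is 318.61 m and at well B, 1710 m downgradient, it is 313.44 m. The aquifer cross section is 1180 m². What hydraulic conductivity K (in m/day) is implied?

117

Hydraulic gradient i = (318.61 − 313.44) / 1710 = 5.17 / 1710 = 0.003023.
From Q = K·A·i, K = Q / (A·i) = 417 / (1180 × 0.003023) = 116.9 m/day.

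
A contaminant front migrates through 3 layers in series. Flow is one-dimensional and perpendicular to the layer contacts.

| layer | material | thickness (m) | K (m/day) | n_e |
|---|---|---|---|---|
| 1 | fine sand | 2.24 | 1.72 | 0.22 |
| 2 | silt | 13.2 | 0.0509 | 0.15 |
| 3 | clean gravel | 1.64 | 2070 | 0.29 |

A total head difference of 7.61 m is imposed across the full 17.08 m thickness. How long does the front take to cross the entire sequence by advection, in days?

101

With flow normal to the layers, continuity requires the same specific discharge q through every layer.
Σ(b_i/K_i) = 2.24/1.72 + 13.2/0.0509 + 1.64/2070 = 260.6 d.
q = Δh / Σ(b_i/K_i) = 7.61 / 260.6 = 0.02920 m/day.
In each layer the seepage velocity is v_i = q/n_i, so the layer transit time is t_i = b_i·n_i / q:
  layer 1 (fine sand): t_1 = 2.24 × 0.22 / 0.02920 = 16.88 d
  layer 2 (silt): t_2 = 13.2 × 0.15 / 0.02920 = 67.81 d
  layer 3 (clean gravel): t_3 = 1.64 × 0.29 / 0.02920 = 16.29 d
Total t = Σ t_i = 101.0 days.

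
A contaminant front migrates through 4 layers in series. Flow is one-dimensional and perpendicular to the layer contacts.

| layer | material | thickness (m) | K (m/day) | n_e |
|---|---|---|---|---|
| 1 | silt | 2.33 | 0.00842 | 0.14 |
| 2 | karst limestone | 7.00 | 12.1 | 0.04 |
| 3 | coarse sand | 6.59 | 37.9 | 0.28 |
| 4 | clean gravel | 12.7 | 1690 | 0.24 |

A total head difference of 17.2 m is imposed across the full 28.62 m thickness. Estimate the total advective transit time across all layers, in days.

With flow normal to the layers, continuity requires the same specific discharge q through every layer.
Σ(b_i/K_i) = 2.33/0.00842 + 7.00/12.1 + 6.59/37.9 + 12.7/1690 = 277.5 d.
q = Δh / Σ(b_i/K_i) = 17.2 / 277.5 = 0.06199 m/day.
In each layer the seepage velocity is v_i = q/n_i, so the layer transit time is t_i = b_i·n_i / q:
  layer 1 (silt): t_1 = 2.33 × 0.14 / 0.06199 = 5.262 d
  layer 2 (karst limestone): t_2 = 7.00 × 0.04 / 0.06199 = 4.517 d
  layer 3 (coarse sand): t_3 = 6.59 × 0.28 / 0.06199 = 29.77 d
  layer 4 (clean gravel): t_4 = 12.7 × 0.24 / 0.06199 = 49.17 d
Total t = Σ t_i = 88.72 days.

88.7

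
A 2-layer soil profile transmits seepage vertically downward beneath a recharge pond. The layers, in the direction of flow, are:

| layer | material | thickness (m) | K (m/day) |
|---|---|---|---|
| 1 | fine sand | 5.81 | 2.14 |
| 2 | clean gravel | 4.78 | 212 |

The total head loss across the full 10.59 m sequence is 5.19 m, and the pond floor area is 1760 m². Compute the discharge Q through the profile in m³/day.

Flow is perpendicular to layering, so the layers act in series and the equivalent K is the thickness-weighted harmonic mean.
Total thickness L = 5.81 + 4.78 = 10.59 m.
Σ(b_i/K_i) = 5.81/2.14 + 4.78/212 = 2.738 d.
K_eq = L / Σ(b_i/K_i) = 10.59 / 2.738 = 3.868 m/day.
Q = K_eq · A · (Δh/L) = 3.868 × 1760 × (5.19/10.59) = 3337 m³/day.

3340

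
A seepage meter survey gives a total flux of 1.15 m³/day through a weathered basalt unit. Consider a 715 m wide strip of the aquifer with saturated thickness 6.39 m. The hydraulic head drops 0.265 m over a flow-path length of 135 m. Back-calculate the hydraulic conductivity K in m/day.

Cross-sectional area A = 715 × 6.39 = 4569 m².
Hydraulic gradient i = Δh / L = 0.265 / 135 = 0.001963.
From Q = K·A·i, K = Q / (A·i) = 1.15 / (4569 × 0.001963) = 0.1282 m/day.

0.128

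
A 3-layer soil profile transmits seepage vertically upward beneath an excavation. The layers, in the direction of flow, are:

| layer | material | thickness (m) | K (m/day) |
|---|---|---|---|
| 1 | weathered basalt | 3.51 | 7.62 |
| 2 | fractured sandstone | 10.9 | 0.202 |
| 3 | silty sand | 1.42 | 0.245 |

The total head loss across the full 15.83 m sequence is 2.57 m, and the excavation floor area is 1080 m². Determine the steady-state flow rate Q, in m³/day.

Flow is perpendicular to layering, so the layers act in series and the equivalent K is the thickness-weighted harmonic mean.
Total thickness L = 3.51 + 10.9 + 1.42 = 15.83 m.
Σ(b_i/K_i) = 3.51/7.62 + 10.9/0.202 + 1.42/0.245 = 60.22 d.
K_eq = L / Σ(b_i/K_i) = 15.83 / 60.22 = 0.2629 m/day.
Q = K_eq · A · (Δh/L) = 0.2629 × 1080 × (2.57/15.83) = 46.09 m³/day.

46.1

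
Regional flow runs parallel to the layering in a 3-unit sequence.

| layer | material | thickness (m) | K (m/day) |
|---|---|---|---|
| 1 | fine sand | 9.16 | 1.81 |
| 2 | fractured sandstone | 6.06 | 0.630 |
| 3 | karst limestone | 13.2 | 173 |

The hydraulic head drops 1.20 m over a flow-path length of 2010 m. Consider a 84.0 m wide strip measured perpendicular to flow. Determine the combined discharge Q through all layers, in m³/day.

Flow is parallel to layering, so each bed carries its own Darcy discharge and the transmissivities add.
Σ(K_i·b_i) = 1.81×9.16 + 0.630×6.06 + 173×13.2 = 2304 m²/day.
Hydraulic gradient i = Δh / L = 1.20 / 2010 = 0.0005970.
Q = Σ(K_i·b_i) · W · i = 2304 × 84.0 × 0.0005970 = 115.5 m³/day.

116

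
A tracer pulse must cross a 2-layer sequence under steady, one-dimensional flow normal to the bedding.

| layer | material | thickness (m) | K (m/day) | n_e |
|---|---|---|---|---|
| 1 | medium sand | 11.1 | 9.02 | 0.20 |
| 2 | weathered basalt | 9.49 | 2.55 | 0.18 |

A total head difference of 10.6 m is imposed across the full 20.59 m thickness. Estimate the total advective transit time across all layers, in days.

With flow normal to the layers, continuity requires the same specific discharge q through every layer.
Σ(b_i/K_i) = 11.1/9.02 + 9.49/2.55 = 4.952 d.
q = Δh / Σ(b_i/K_i) = 10.6 / 4.952 = 2.140 m/day.
In each layer the seepage velocity is v_i = q/n_i, so the layer transit time is t_i = b_i·n_i / q:
  layer 1 (medium sand): t_1 = 11.1 × 0.20 / 2.140 = 1.037 d
  layer 2 (weathered basalt): t_2 = 9.49 × 0.18 / 2.140 = 0.7980 d
Total t = Σ t_i = 1.835 days.

1.84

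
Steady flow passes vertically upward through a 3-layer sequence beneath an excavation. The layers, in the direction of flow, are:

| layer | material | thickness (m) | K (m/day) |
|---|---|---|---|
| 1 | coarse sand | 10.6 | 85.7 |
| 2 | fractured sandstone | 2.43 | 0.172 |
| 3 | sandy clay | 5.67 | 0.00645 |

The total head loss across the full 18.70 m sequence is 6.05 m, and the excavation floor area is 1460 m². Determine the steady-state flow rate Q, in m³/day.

9.89

Flow is perpendicular to layering, so the layers act in series and the equivalent K is the thickness-weighted harmonic mean.
Total thickness L = 10.6 + 2.43 + 5.67 = 18.70 m.
Σ(b_i/K_i) = 10.6/85.7 + 2.43/0.172 + 5.67/0.00645 = 893.3 d.
K_eq = L / Σ(b_i/K_i) = 18.70 / 893.3 = 0.02093 m/day.
Q = K_eq · A · (Δh/L) = 0.02093 × 1460 × (6.05/18.70) = 9.888 m³/day.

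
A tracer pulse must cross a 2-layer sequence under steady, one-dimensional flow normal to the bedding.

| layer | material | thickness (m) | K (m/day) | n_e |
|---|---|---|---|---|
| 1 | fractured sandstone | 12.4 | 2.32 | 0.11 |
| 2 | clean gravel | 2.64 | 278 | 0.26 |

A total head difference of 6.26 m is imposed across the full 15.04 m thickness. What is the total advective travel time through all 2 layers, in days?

With flow normal to the layers, continuity requires the same specific discharge q through every layer.
Σ(b_i/K_i) = 12.4/2.32 + 2.64/278 = 5.354 d.
q = Δh / Σ(b_i/K_i) = 6.26 / 5.354 = 1.169 m/day.
In each layer the seepage velocity is v_i = q/n_i, so the layer transit time is t_i = b_i·n_i / q:
  layer 1 (fractured sandstone): t_1 = 12.4 × 0.11 / 1.169 = 1.167 d
  layer 2 (clean gravel): t_2 = 2.64 × 0.26 / 1.169 = 0.5871 d
Total t = Σ t_i = 1.754 days.

1.75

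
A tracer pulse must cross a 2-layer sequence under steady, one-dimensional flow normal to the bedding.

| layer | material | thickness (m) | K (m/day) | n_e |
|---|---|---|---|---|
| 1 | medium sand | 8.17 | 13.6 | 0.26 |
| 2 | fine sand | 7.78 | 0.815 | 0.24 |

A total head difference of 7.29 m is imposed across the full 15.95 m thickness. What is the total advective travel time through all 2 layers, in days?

With flow normal to the layers, continuity requires the same specific discharge q through every layer.
Σ(b_i/K_i) = 8.17/13.6 + 7.78/0.815 = 10.15 d.
q = Δh / Σ(b_i/K_i) = 7.29 / 10.15 = 0.7185 m/day.
In each layer the seepage velocity is v_i = q/n_i, so the layer transit time is t_i = b_i·n_i / q:
  layer 1 (medium sand): t_1 = 8.17 × 0.26 / 0.7185 = 2.957 d
  layer 2 (fine sand): t_2 = 7.78 × 0.24 / 0.7185 = 2.599 d
Total t = Σ t_i = 5.556 days.

5.56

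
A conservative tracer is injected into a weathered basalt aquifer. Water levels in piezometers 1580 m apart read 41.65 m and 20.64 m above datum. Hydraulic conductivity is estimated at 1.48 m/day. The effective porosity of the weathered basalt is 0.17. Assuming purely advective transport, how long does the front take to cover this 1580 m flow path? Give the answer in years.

37.4

Hydraulic gradient i = (41.65 − 20.64) / 1580 = 21.01 / 1580 = 0.01330.
Darcy flux q = K · i = 1.480 × 0.01330 = 0.01968 m/day.
Seepage velocity v = q / n_e = 0.01968 / 0.17 = 0.1158 m/day.
Travel time t = L / v = 1580 / 0.1158 = 13648 days = 37.37 years.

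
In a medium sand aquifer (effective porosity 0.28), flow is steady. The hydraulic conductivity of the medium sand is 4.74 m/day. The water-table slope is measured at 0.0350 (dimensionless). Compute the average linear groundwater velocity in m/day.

0.593

Hydraulic gradient i = 0.0350.
Darcy flux q = K · i = 4.740 × 0.03500 = 0.1659 m/day.
Seepage velocity v = q / n_e = 0.1659 / 0.28 = 0.5925 m/day.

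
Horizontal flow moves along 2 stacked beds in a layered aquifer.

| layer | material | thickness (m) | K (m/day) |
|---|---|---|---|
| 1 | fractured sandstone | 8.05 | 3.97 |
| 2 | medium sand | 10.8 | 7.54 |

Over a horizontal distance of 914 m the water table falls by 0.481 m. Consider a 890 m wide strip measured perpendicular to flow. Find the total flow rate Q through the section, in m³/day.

Flow is parallel to layering, so each bed carries its own Darcy discharge and the transmissivities add.
Σ(K_i·b_i) = 3.97×8.05 + 7.54×10.8 = 113.4 m²/day.
Hydraulic gradient i = Δh / L = 0.481 / 914 = 0.0005263.
Q = Σ(K_i·b_i) · W · i = 113.4 × 890 × 0.0005263 = 53.11 m³/day.

53.1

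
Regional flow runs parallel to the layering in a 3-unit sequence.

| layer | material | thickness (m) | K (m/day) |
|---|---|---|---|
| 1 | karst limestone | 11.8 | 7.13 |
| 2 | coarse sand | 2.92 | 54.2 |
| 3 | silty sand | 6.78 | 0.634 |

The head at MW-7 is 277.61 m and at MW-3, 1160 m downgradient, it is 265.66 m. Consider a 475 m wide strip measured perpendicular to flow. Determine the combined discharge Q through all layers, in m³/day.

1210

Flow is parallel to layering, so each bed carries its own Darcy discharge and the transmissivities add.
Σ(K_i·b_i) = 7.13×11.8 + 54.2×2.92 + 0.634×6.78 = 246.7 m²/day.
Hydraulic gradient i = (277.61 − 265.66) / 1160 = 11.95 / 1160 = 0.01030.
Q = Σ(K_i·b_i) · W · i = 246.7 × 475 × 0.01030 = 1207 m³/day.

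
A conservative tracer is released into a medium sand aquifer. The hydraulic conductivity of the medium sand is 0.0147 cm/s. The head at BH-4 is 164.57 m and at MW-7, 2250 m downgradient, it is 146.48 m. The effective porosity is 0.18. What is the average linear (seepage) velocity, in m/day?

0.567

Convert K: 0.0147 cm/s × 864 = 12.70 m/day.
Hydraulic gradient i = (164.57 − 146.48) / 2250 = 18.09 / 2250 = 0.008040.
Darcy flux q = K · i = 12.70 × 0.008040 = 0.1021 m/day.
Seepage velocity v = q / n_e = 0.1021 / 0.18 = 0.5673 m/day.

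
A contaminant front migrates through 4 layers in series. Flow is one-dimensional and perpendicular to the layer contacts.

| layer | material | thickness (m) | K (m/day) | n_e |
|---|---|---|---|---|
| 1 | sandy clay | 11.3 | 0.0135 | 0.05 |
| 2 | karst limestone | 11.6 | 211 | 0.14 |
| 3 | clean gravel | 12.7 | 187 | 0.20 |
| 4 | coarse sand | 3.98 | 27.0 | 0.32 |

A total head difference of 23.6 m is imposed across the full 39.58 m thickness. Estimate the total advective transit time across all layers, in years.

0.583

With flow normal to the layers, continuity requires the same specific discharge q through every layer.
Σ(b_i/K_i) = 11.3/0.0135 + 11.6/211 + 12.7/187 + 3.98/27.0 = 837.3 d.
q = Δh / Σ(b_i/K_i) = 23.6 / 837.3 = 0.02819 m/day.
In each layer the seepage velocity is v_i = q/n_i, so the layer transit time is t_i = b_i·n_i / q:
  layer 1 (sandy clay): t_1 = 11.3 × 0.05 / 0.02819 = 20.05 d
  layer 2 (karst limestone): t_2 = 11.6 × 0.14 / 0.02819 = 57.62 d
  layer 3 (clean gravel): t_3 = 12.7 × 0.20 / 0.02819 = 90.12 d
  layer 4 (coarse sand): t_4 = 3.98 × 0.32 / 0.02819 = 45.19 d
Total t = Σ t_i = 213.0 days = 0.5831 years.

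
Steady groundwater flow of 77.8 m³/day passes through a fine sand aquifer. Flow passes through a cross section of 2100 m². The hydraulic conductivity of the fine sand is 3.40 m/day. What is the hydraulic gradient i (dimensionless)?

0.0109

From Q = K·A·i, i = Q / (K·A) = 77.8 / (3.400 × 2100) = 0.01090.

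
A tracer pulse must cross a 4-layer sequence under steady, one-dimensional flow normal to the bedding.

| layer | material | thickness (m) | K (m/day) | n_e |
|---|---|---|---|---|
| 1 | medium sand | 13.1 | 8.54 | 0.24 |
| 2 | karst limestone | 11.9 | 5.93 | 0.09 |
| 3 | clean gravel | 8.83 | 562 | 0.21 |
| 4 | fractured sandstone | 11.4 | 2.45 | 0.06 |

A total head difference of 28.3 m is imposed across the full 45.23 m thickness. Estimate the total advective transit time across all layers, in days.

With flow normal to the layers, continuity requires the same specific discharge q through every layer.
Σ(b_i/K_i) = 13.1/8.54 + 11.9/5.93 + 8.83/562 + 11.4/2.45 = 8.209 d.
q = Δh / Σ(b_i/K_i) = 28.3 / 8.209 = 3.447 m/day.
In each layer the seepage velocity is v_i = q/n_i, so the layer transit time is t_i = b_i·n_i / q:
  layer 1 (medium sand): t_1 = 13.1 × 0.24 / 3.447 = 0.9120 d
  layer 2 (karst limestone): t_2 = 11.9 × 0.09 / 3.447 = 0.3107 d
  layer 3 (clean gravel): t_3 = 8.83 × 0.21 / 3.447 = 0.5379 d
  layer 4 (fractured sandstone): t_4 = 11.4 × 0.06 / 3.447 = 0.1984 d
Total t = Σ t_i = 1.959 days.

1.96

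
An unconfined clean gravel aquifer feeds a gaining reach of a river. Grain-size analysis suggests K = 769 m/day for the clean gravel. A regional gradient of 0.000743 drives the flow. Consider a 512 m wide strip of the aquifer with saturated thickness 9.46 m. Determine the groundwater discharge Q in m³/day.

Cross-sectional area A = 512 × 9.46 = 4844 m².
Hydraulic gradient i = 0.000743.
Darcy's law: Q = K · A · i = 769.0 × 4844 × 0.0007430 = 2767 m³/day.

2770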